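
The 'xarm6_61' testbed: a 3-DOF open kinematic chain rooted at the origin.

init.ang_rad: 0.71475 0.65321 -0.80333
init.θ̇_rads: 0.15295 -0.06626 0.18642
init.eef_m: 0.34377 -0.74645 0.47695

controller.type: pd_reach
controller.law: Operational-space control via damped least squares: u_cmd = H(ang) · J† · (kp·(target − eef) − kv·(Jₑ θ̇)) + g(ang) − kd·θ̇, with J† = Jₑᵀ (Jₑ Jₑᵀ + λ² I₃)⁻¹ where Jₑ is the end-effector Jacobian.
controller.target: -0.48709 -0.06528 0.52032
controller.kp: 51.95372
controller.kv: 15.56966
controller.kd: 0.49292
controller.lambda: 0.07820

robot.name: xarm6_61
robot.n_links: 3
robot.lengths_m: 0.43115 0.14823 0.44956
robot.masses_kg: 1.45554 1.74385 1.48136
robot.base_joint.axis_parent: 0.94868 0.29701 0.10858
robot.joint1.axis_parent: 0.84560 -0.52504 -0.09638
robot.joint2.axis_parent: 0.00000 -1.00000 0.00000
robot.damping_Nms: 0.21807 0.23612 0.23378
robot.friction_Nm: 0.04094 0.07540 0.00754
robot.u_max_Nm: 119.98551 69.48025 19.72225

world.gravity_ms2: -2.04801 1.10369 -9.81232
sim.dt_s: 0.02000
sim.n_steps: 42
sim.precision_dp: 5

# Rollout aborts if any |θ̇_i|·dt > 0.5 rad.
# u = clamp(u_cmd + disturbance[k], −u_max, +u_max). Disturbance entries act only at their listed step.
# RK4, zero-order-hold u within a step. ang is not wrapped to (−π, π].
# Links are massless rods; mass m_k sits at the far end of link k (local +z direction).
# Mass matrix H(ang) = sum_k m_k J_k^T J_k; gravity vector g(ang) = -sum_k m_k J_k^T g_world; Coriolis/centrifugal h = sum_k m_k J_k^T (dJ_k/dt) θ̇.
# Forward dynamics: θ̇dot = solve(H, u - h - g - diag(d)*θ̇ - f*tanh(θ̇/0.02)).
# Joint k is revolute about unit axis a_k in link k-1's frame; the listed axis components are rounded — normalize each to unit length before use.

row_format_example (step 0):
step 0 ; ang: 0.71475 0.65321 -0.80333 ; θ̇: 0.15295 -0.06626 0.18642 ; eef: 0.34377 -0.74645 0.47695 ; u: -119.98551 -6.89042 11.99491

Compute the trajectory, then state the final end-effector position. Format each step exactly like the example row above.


step 1 ; ang: 0.69897 0.68465 -0.81992 ; θ̇: -1.71337 3.16015 -1.77601 ; eef: 0.33685 -0.74376 0.47736 ; u: -103.48725 -7.79232 9.09141
step 2 ; ang: 0.65001 0.77216 -0.86820 ; θ̇: -3.16393 5.53399 -2.94530 ; eef: 0.31772 -0.73232 0.48210 ; u: -72.69870 -7.36184 6.26281
step 3 ; ang: 0.57845 0.89460 -0.92834 ; θ̇: -3.98665 6.66218 -2.98884 ; eef: 0.28911 -0.71362 0.49114 ; u: -47.91282 -6.38811 3.63121
step 4 ; ang: 0.49454 1.03123 -0.98271 ; θ̇: -4.40857 6.96460 -2.40346 ; eef: 0.25401 -0.68991 0.50360 ; u: -29.50963 -5.50748 1.48581
step 5 ; ang: 0.40463 1.16842 -1.02238 ; θ̇: -4.59112 6.72998 -1.54808 ; eef: 0.21473 -0.66290 0.51805 ; u: -16.45973 -4.89310 -0.17739
step 6 ; ang: 0.31248 1.29752 -1.04431 ; θ̇: -4.63329 6.16887 -0.64867 ; eef: 0.17306 -0.63372 0.53305 ; u: -7.29009 -4.54420 -1.46250
step 7 ; ang: 0.22034 1.41356 -1.04895 ; θ̇: -4.58870 5.43791 0.16825 ; eef: 0.13030 -0.60312 0.54739 ; u: -0.71073 -4.40964 -2.47492
step 8 ; ang: 0.12968 1.51430 -1.03863 ; θ̇: -4.48394 4.64993 0.84167 ; eef: 0.08750 -0.57155 0.56023 ; u: 4.17895 -4.42982 -3.28707
step 9 ; ang: 0.04158 1.59938 -1.01643 ; θ̇: -4.33214 3.87803 1.35483 ; eef: 0.04551 -0.53943 0.57106 ; u: 7.92390 -4.54960 -3.94997
step 10 ; ang: -0.04312 1.66959 -0.98553 ; θ̇: -4.14195 3.16645 1.71391 ; eef: 0.00499 -0.50716 0.57967 ; u: 10.82798 -4.72507 -4.48907
step 11 ; ang: -0.12371 1.72638 -0.94882 ; θ̇: -3.92125 2.53678 1.93895 ; eef: -0.03355 -0.47514 0.58608 ; u: 13.06493 -4.92441 -4.92143
step 12 ; ang: -0.19966 1.77148 -0.90872 ; θ̇: -3.67815 1.99533 2.05585 ; eef: -0.06976 -0.44379 0.59043 ; u: 14.74966 -5.12697 -5.26168
step 13 ; ang: -0.27062 1.80662 -0.86715 ; θ̇: -3.42080 1.53913 2.09094 ; eef: -0.10347 -0.41346 0.59296 ; u: 15.97353 -5.32085 -5.52418
step 14 ; ang: -0.33636 1.83345 -0.82549 ; θ̇: -3.15678 1.16037 2.06781 ; eef: -0.13459 -0.38444 0.59394 ; u: 16.81741 -5.50029 -5.72300
step 15 ; ang: -0.39682 1.85340 -0.78470 ; θ̇: -2.89267 0.84928 2.00585 ; eef: -0.16317 -0.35698 0.59365 ; u: 17.35441 -5.66332 -5.87123
step 16 ; ang: -0.45205 1.86774 -0.74541 ; θ̇: -2.63383 0.59585 1.92008 ; eef: -0.18929 -0.33121 0.59236 ; u: 17.64944 -5.81005 -5.98034
step 17 ; ang: -0.50221 1.87751 -0.70798 ; θ̇: -2.38440 0.39076 1.82150 ; eef: -0.21312 -0.30721 0.59030 ; u: 17.75845 -5.94151 -6.05985
step 18 ; ang: -0.54750 1.88361 -0.67259 ; θ̇: -2.14734 0.22571 1.71779 ; eef: -0.23480 -0.28501 0.58767 ; u: 17.72842 -6.05908 -6.11729
step 19 ; ang: -0.58819 1.88674 -0.63927 ; θ̇: -1.92464 0.09361 1.61407 ; eef: -0.25452 -0.26458 0.58465 ; u: 17.59783 -6.16411 -6.15839
step 20 ; ang: -0.62459 1.88752 -0.60800 ; θ̇: -1.71791 -0.00990 1.51252 ; eef: -0.27246 -0.24588 0.58138 ; u: 17.39692 -6.26502 -6.18708
step 21 ; ang: -0.65704 1.88655 -0.57878 ; θ̇: -1.52976 -0.08316 1.41083 ; eef: -0.28876 -0.22882 0.57794 ; u: 17.14697 -6.39515 -6.20568
step 22 ; ang: -0.68589 1.88428 -0.55151 ; θ̇: -1.35695 -0.14187 1.31745 ; eef: -0.30356 -0.21332 0.57442 ; u: 16.87226 -6.50454 -6.21979
step 23 ; ang: -0.71144 1.88095 -0.52603 ; θ̇: -1.19910 -0.18875 1.23208 ; eef: -0.31703 -0.19926 0.57089 ; u: 16.58658 -6.59483 -6.22981
step 24 ; ang: -0.73397 1.87679 -0.50218 ; θ̇: -1.05572 -0.22557 1.15392 ; eef: -0.32930 -0.18655 0.56742 ; u: 16.29990 -6.67004 -6.23616
step 25 ; ang: -0.75378 1.87199 -0.47983 ; θ̇: -0.92615 -0.25389 1.08225 ; eef: -0.34051 -0.17506 0.56406 ; u: 16.01941 -6.73320 -6.23937
step 26 ; ang: -0.77112 1.86669 -0.45886 ; θ̇: -0.80954 -0.27512 1.01639 ; eef: -0.35076 -0.16470 0.56084 ; u: 15.75013 -6.78665 -6.24001
step 27 ; ang: -0.78626 1.86103 -0.43915 ; θ̇: -0.70500 -0.29045 0.95575 ; eef: -0.36015 -0.15536 0.55778 ; u: 15.49535 -6.83223 -6.23862
step 28 ; ang: -0.79941 1.85511 -0.42060 ; θ̇: -0.61160 -0.30089 0.89978 ; eef: -0.36877 -0.14694 0.55489 ; u: 15.25702 -6.87140 -6.23569
step 29 ; ang: -0.81081 1.84903 -0.40313 ; θ̇: -0.52839 -0.30730 0.84800 ; eef: -0.37670 -0.13936 0.55218 ; u: 15.03611 -6.90535 -6.23167
step 30 ; ang: -0.82063 1.84285 -0.38666 ; θ̇: -0.45447 -0.31041 0.79997 ; eef: -0.38399 -0.13254 0.54965 ; u: 14.83283 -6.93503 -6.22691
step 31 ; ang: -0.82906 1.83664 -0.37112 ; θ̇: -0.38896 -0.31082 0.75532 ; eef: -0.39071 -0.12639 0.54730 ; u: 14.64691 -6.96121 -6.22174
step 32 ; ang: -0.83625 1.83044 -0.35643 ; θ̇: -0.33105 -0.30904 0.71372 ; eef: -0.39692 -0.12086 0.54511 ; u: 14.47769 -6.98455 -6.21639
step 33 ; ang: -0.84236 1.82429 -0.34255 ; θ̇: -0.27997 -0.30551 0.67487 ; eef: -0.40265 -0.11587 0.54309 ; u: 14.32428 -7.00555 -6.21108
step 34 ; ang: -0.84750 1.81823 -0.32943 ; θ̇: -0.23501 -0.30056 0.63852 ; eef: -0.40796 -0.11138 0.54123 ; u: 14.18565 -7.02466 -6.20595
step 35 ; ang: -0.85180 1.81228 -0.31700 ; θ̇: -0.19552 -0.29449 0.60445 ; eef: -0.41288 -0.10733 0.53951 ; u: 14.06073 -7.04220 -6.20114
step 36 ; ang: -0.85536 1.80646 -0.30524 ; θ̇: -0.16092 -0.28757 0.57246 ; eef: -0.41744 -0.10368 0.53793 ; u: 13.94839 -7.05845 -6.19671
step 37 ; ang: -0.85828 1.80079 -0.29409 ; θ̇: -0.13066 -0.27998 0.54239 ; eef: -0.42168 -0.10039 0.53647 ; u: 13.84756 -7.07365 -6.19273
step 38 ; ang: -0.86062 1.79527 -0.28353 ; θ̇: -0.10427 -0.27190 0.51407 ; eef: -0.42561 -0.09742 0.53514 ; u: 13.75718 -7.08795 -6.18922
step 39 ; ang: -0.86248 1.78992 -0.27352 ; θ̇: -0.08131 -0.26347 0.48739 ; eef: -0.42927 -0.09473 0.53391 ; u: 13.67626 -7.10150 -6.18621
step 40 ; ang: -0.86390 1.78474 -0.26403 ; θ̇: -0.06139 -0.25481 0.46221 ; eef: -0.43268 -0.09231 0.53279 ; u: 13.60392 -7.11441 -6.18368
step 41 ; ang: -0.86496 1.77973 -0.25503 ; θ̇: -0.04417 -0.24602 0.43843 ; eef: -0.43586 -0.09012 0.53176 ; u: 13.53937 -7.12675 -6.18164
step 42 ; ang: -0.86569 1.77490 -0.24649 ; θ̇: -0.02936 -0.23714 0.41592 ; eef: -0.43882 -0.08813 0.53082
final eef position (m): -0.43882 -0.08813 0.53082


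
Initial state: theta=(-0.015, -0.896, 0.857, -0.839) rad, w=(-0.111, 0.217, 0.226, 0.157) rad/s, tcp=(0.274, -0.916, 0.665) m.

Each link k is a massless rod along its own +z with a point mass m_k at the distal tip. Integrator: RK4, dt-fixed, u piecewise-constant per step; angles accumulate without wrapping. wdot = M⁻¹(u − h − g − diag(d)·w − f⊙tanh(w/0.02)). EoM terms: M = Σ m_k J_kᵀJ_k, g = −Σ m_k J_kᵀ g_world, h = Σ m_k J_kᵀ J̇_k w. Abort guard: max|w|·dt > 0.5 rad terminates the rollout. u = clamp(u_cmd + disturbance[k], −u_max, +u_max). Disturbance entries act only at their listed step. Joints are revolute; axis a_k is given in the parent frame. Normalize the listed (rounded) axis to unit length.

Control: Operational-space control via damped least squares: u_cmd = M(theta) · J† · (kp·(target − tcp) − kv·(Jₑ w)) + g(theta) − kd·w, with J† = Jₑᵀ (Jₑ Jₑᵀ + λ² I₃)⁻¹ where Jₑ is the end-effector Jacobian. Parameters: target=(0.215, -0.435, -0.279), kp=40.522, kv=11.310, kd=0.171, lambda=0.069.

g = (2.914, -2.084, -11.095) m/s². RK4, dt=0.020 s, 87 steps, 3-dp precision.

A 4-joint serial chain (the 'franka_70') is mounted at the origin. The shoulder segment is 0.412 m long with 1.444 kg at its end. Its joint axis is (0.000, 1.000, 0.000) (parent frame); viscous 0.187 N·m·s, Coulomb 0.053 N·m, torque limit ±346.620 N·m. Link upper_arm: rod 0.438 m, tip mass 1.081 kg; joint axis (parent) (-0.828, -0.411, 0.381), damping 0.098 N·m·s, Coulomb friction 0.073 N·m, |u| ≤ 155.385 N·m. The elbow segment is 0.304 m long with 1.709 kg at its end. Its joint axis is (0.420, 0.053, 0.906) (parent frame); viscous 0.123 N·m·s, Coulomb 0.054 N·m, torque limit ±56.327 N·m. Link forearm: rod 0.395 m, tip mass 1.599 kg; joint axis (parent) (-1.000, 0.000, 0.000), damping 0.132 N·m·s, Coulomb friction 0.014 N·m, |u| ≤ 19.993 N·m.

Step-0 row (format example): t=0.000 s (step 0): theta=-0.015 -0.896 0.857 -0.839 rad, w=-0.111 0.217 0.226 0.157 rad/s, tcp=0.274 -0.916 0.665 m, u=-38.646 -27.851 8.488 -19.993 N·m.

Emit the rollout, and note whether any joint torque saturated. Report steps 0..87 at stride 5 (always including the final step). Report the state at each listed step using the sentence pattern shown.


t=0.100 s (step 5): theta=-0.096 -0.934 0.995 -1.109 rad, w=-1.119 -1.167 1.645 -4.177 rad/s, tcp=0.266 -0.840 0.546 m, u=-7.030 8.101 -1.616 -0.914 N·m.
t=0.200 s (step 10): theta=-0.175 -1.130 1.128 -1.474 rad, w=-0.289 -2.574 1.047 -2.714 rad/s, tcp=0.234 -0.704 0.340 m, u=2.171 26.827 -1.289 2.307 N·m.
t=0.300 s (step 15): theta=-0.144 -1.405 1.229 -1.628 rad, w=0.865 -2.720 1.149 -0.419 rad/s, tcp=0.206 -0.600 0.152 m, u=-7.187 35.124 -0.663 -1.708 N·m.
t=0.400 s (step 20): theta=-0.021 -1.647 1.377 -1.595 rad, w=1.479 -2.065 1.795 0.825 rad/s, tcp=0.194 -0.535 -0.003 m, u=-10.808 31.673 -1.001 -4.643 N·m.
t=0.500 s (step 25): theta=0.134 -1.816 1.572 -1.506 rad, w=1.572 -1.338 2.007 0.821 rad/s, tcp=0.192 -0.493 -0.111 m, u=-10.371 22.690 -1.403 -5.297 N·m.
t=0.600 s (step 30): theta=0.287 -1.922 1.762 -1.445 rad, w=1.462 -0.811 1.744 0.375 rad/s, tcp=0.193 -0.468 -0.177 m, u=-10.116 13.770 -1.903 -5.064 N·m.
t=0.700 s (step 35): theta=0.425 -1.985 1.917 -1.428 rad, w=1.294 -0.478 1.343 0.000 rad/s, tcp=0.196 -0.455 -0.216 m, u=-10.343 6.979 -2.476 -4.698 N·m.
t=0.800 s (step 40): theta=0.545 -2.022 2.033 -1.439 rad, w=1.116 -0.275 0.983 -0.202 rad/s, tcp=0.198 -0.448 -0.238 m, u=-10.789 2.204 -3.007 -4.415 N·m.
t=0.900 s (step 45): theta=0.648 -2.043 2.116 -1.465 rad, w=0.947 -0.142 0.692 -0.292 rad/s, tcp=0.201 -0.445 -0.253 m, u=-11.271 -1.098 -3.445 -4.196 N·m.
t=1.000 s (step 50): theta=0.735 -2.052 2.173 -1.495 rad, w=0.790 -0.042 0.451 -0.312 rad/s, tcp=0.203 -0.443 -0.262 m, u=-11.790 -3.486 -3.803 -4.033 N·m.
t=1.100 s (step 55): theta=0.806 -2.052 2.208 -1.525 rad, w=0.634 0.032 0.260 -0.285 rad/s, tcp=0.206 -0.441 -0.269 m, u=-12.360 -5.342 -4.107 -3.909 N·m.
t=1.200 s (step 60): theta=0.861 -2.046 2.227 -1.551 rad, w=0.472 0.075 0.120 -0.228 rad/s, tcp=0.208 -0.439 -0.273 m, u=-12.858 -6.771 -4.359 -3.815 N·m.
t=1.300 s (step 65): theta=0.901 -2.038 2.233 -1.571 rad, w=0.320 0.093 0.023 -0.163 rad/s, tcp=0.209 -0.438 -0.276 m, u=-13.192 -7.720 -4.551 -3.746 N·m.
t=1.400 s (step 70): theta=0.927 -2.029 2.234 -1.584 rad, w=0.202 0.085 -0.008 -0.104 rad/s, tcp=0.211 -0.437 -0.278 m, u=-13.408 -8.378 -4.727 -3.698 N·m.
t=1.500 s (step 75): theta=0.942 -2.021 2.233 -1.592 rad, w=0.115 0.059 -0.010 -0.062 rad/s, tcp=0.213 -0.437 -0.280 m, u=-13.523 -8.714 -4.829 -3.671 N·m.
t=1.600 s (step 80): theta=0.950 -2.017 2.232 -1.597 rad, w=0.055 0.032 -0.007 -0.034 rad/s, tcp=0.214 -0.437 -0.280 m, u=-13.557 -8.791 -4.858 -3.659 N·m.
t=1.700 s (step 85): theta=0.954 -2.015 2.231 -1.599 rad, w=0.018 0.013 -0.004 -0.018 rad/s, tcp=0.215 -0.436 -0.280 m, u=-13.545 -8.746 -4.849 -3.655 N·m.
t=1.740 s (step 87): theta=0.954 -2.014 2.231 -1.600 rad, w=0.010 0.007 -0.003 -0.015 rad/s, tcp=0.215 -0.436 -0.280 m.
any joint saturated: yes


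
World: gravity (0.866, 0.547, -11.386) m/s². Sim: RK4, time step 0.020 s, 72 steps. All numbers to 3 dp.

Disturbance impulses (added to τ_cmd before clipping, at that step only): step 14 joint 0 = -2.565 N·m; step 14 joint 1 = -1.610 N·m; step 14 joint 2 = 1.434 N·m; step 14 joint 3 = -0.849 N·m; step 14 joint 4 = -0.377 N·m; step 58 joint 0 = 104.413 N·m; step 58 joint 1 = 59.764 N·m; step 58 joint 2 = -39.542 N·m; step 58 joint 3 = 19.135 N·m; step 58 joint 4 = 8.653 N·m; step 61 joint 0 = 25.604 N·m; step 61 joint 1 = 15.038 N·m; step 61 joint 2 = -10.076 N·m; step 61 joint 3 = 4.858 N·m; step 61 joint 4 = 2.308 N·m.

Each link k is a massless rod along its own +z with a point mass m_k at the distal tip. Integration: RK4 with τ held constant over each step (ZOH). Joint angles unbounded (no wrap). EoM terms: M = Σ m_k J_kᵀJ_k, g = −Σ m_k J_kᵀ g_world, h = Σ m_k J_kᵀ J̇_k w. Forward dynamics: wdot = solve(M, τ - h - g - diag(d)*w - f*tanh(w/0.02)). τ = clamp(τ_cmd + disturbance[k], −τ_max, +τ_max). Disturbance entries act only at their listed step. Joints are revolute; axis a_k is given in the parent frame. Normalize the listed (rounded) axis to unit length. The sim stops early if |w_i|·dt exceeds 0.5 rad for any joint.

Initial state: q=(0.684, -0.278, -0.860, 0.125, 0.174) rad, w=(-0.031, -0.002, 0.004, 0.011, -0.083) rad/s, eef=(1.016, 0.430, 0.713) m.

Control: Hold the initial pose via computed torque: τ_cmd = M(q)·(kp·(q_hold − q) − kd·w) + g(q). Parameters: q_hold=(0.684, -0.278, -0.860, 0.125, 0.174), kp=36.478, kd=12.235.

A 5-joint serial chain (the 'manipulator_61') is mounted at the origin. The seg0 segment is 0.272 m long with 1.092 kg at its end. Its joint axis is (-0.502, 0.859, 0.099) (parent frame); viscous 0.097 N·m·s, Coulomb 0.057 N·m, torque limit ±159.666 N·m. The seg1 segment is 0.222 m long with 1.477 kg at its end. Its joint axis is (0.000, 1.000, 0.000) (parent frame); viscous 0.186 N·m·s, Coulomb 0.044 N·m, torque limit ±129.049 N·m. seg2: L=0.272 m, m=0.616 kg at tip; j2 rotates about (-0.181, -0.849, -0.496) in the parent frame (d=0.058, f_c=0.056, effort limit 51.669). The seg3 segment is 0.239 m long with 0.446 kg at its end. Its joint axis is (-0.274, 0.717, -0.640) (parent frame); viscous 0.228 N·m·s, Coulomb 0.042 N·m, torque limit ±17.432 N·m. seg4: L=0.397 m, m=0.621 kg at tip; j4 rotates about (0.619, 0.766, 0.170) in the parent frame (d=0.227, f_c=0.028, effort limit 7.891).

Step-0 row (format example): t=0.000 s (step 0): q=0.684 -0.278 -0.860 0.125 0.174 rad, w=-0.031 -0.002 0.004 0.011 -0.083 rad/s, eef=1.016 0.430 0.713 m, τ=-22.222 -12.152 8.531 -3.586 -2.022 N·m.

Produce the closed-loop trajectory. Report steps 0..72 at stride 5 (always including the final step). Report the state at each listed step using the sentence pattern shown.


t=0.100 s (step 5): q=0.683 -0.279 -0.860 0.124 0.172 rad, w=-0.004 0.004 0.022 0.022 -0.002 rad/s, eef=1.015 0.430 0.716 m, τ=-22.924 -12.649 8.863 -3.737 -2.149 N·m.
t=0.200 s (step 10): q=0.683 -0.280 -0.860 0.123 0.173 rad, w=-0.001 0.011 0.018 0.025 -0.002 rad/s, eef=1.015 0.430 0.716 m, τ=-23.173 -12.829 8.984 -3.790 -2.186 N·m.
t=0.300 s (step 15): q=0.683 -0.279 -0.861 0.122 0.173 rad, w=-0.001 0.017 0.031 -0.077 -0.002 rad/s, eef=1.015 0.430 0.716 m, τ=-22.611 -12.483 8.664 -3.594 -2.105 N·m.
t=0.400 s (step 20): q=0.683 -0.279 -0.860 0.120 0.172 rad, w=0.002 -0.006 -0.015 -0.019 0.003 rad/s, eef=1.015 0.429 0.717 m, τ=-23.077 -12.770 8.934 -3.752 -2.176 N·m.
t=0.500 s (step 25): q=0.683 -0.278 -0.859 0.121 0.173 rad, w=0.004 -0.007 -0.021 -0.016 0.003 rad/s, eef=1.015 0.429 0.716 m, τ=-23.236 -12.880 9.013 -3.793 -2.197 N·m.
t=0.600 s (step 30): q=0.683 -0.278 -0.859 0.123 0.173 rad, w=0.004 -0.007 -0.022 -0.017 0.003 rad/s, eef=1.015 0.430 0.715 m, τ=-23.287 -12.915 9.036 -3.806 -2.202 N·m.
t=0.700 s (step 35): q=0.683 -0.278 -0.859 0.124 0.173 rad, w=0.004 -0.008 -0.021 -0.018 0.003 rad/s, eef=1.016 0.430 0.715 m, τ=-23.300 -12.925 9.040 -3.810 -2.202 N·m.
t=0.800 s (step 40): q=0.683 -0.277 -0.859 0.125 0.173 rad, w=0.003 -0.008 -0.021 -0.020 0.003 rad/s, eef=1.016 0.430 0.714 m, τ=-23.300 -12.926 9.039 -3.811 -2.201 N·m.
t=0.900 s (step 45): q=0.684 -0.277 -0.859 0.125 0.173 rad, w=0.003 -0.009 -0.020 -0.021 0.003 rad/s, eef=1.016 0.430 0.714 m, τ=-23.298 -12.924 9.036 -3.811 -2.199 N·m.
t=1.000 s (step 50): q=0.684 -0.277 -0.858 0.126 0.173 rad, w=0.003 -0.009 -0.020 -0.022 0.003 rad/s, eef=1.016 0.430 0.713 m, τ=-23.295 -12.922 9.033 -3.811 -2.197 N·m.
t=1.100 s (step 55): q=0.684 -0.277 -0.858 0.127 0.173 rad, w=0.003 -0.009 -0.020 -0.023 0.003 rad/s, eef=1.016 0.430 0.713 m, τ=-23.293 -12.921 9.031 -3.812 -2.195 N·m.
t=1.200 s (step 60): q=0.711 -0.277 -0.853 0.126 0.172 rad, w=0.757 0.013 0.146 -0.016 -0.027 rad/s, eef=1.030 0.442 0.687 m, τ=-45.017 -25.293 17.083 -7.713 -3.920 N·m.
t=1.300 s (step 65): q=0.758 -0.276 -0.847 0.125 0.170 rad, w=0.155 0.001 0.001 -0.008 -0.006 rad/s, eef=1.053 0.463 0.640 m, τ=-34.469 -19.207 12.934 -5.709 -3.006 N·m.
t=1.400 s (step 70): q=0.756 -0.275 -0.847 0.127 0.171 rad, w=-0.125 -0.012 -0.035 -0.022 0.010 rad/s, eef=1.053 0.462 0.641 m, τ=-26.831 -14.774 10.001 -4.289 -2.355 N·m.
t=1.440 s (step 72): q=0.750 -0.275 -0.847 0.127 0.171 rad, w=-0.157 -0.014 -0.038 -0.023 0.010 rad/s, eef=1.050 0.459 0.647 m.


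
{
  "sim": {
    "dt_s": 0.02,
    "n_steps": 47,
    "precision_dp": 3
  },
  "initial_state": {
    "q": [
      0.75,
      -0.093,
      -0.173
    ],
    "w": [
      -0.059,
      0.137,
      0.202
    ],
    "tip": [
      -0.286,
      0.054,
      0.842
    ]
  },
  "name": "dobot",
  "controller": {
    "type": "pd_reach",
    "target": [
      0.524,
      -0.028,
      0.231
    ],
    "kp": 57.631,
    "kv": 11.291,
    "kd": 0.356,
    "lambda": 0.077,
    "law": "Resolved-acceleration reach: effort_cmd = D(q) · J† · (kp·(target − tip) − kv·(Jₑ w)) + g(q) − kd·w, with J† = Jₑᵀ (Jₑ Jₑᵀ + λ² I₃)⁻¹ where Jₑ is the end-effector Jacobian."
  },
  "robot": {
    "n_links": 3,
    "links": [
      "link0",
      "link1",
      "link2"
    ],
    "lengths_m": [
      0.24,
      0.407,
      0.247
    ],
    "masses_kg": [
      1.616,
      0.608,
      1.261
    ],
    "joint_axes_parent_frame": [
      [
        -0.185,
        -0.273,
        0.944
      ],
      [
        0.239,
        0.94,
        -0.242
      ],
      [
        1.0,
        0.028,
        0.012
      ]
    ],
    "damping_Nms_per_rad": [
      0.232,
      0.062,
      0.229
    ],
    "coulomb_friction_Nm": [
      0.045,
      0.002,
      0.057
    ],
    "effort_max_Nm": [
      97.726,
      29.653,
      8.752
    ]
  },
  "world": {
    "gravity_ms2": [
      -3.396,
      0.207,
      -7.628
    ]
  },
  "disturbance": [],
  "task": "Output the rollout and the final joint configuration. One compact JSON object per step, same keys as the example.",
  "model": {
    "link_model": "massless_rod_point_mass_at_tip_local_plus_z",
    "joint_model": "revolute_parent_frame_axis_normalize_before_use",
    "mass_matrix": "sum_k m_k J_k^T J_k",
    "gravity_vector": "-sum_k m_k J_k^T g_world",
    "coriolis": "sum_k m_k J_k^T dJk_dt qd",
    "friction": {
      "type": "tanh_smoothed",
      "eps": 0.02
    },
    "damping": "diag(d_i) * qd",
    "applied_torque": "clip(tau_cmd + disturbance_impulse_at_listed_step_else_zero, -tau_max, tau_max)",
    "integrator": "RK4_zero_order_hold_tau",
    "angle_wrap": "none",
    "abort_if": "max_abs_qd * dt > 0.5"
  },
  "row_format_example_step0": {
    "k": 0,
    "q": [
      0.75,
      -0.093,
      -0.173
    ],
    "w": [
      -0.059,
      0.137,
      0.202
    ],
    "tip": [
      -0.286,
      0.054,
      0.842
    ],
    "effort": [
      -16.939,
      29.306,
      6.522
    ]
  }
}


{"k":1,"q":[0.729,-0.092,-0.165],"w":[-1.905,-0.005,0.613],"tip":[-0.278,0.055,0.844],"effort":[-13.581,24.303,5.299]}
{"k":2,"q":[0.689,-0.087,-0.149],"w":[-2.086,0.528,0.947],"tip":[-0.262,0.058,0.85],"effort":[-11.479,20.372,4.357]}
{"k":3,"q":[0.648,-0.071,-0.129],"w":[-2.072,1.057,1.037],"tip":[-0.238,0.061,0.857],"effort":[-9.946,17.299,3.745]}
{"k":4,"q":[0.607,-0.045,-0.109],"w":[-1.987,1.539,0.975],"tip":[-0.208,0.065,0.866],"effort":[-8.754,14.795,3.304]}
{"k":5,"q":[0.568,-0.01,-0.091],"w":[-1.838,1.98,0.84],"tip":[-0.174,0.07,0.873],"effort":[-7.755,12.641,2.931]}
{"k":6,"q":[0.533,0.033,-0.076],"w":[-1.627,2.384,0.688],"tip":[-0.135,0.073,0.88],"effort":[-6.841,10.693,2.57]}
{"k":7,"q":[0.503,0.084,-0.064],"w":[-1.365,2.752,0.56],"tip":[-0.092,0.077,0.885],"effort":[-5.942,8.874,2.202]}
{"k":8,"q":[0.479,0.143,-0.053],"w":[-1.073,3.078,0.481],"tip":[-0.047,0.079,0.887],"effort":[-5.024,7.151,1.832]}
{"k":9,"q":[0.46,0.207,-0.044],"w":[-0.772,3.356,0.459],"tip":[0.0,0.08,0.887],"effort":[-4.08,5.509,1.473]}
{"k":10,"q":[0.448,0.276,-0.035],"w":[-0.485,3.584,0.491],"tip":[0.049,0.08,0.883],"effort":[-3.13,3.943,1.144]}
{"k":11,"q":[0.441,0.35,-0.024],"w":[-0.224,3.762,0.56],"tip":[0.098,0.08,0.875],"effort":[-2.201,2.442,0.858]}
{"k":12,"q":[0.438,0.426,-0.012],"w":[-0.004,3.889,0.644],"tip":[0.147,0.079,0.863],"effort":[-1.326,1.0,0.622]}
{"k":13,"q":[0.44,0.505,0.001],"w":[0.154,3.964,0.696],"tip":[0.195,0.077,0.848],"effort":[-0.534,-0.377,0.445]}
{"k":14,"q":[0.445,0.585,0.016],"w":[0.294,4.005,0.761],"tip":[0.241,0.075,0.828],"effort":[0.144,-1.705,0.3]}
{"k":15,"q":[0.452,0.665,0.031],"w":[0.403,4.011,0.808],"tip":[0.285,0.073,0.806],"effort":[0.699,-2.977,0.193]}
{"k":16,"q":[0.46,0.745,0.048],"w":[0.481,3.985,0.828],"tip":[0.327,0.07,0.78],"effort":[1.131,-4.184,0.119]}
{"k":17,"q":[0.471,0.824,0.064],"w":[0.533,3.93,0.817],"tip":[0.365,0.068,0.752],"effort":[1.453,-5.315,0.071]}
{"k":18,"q":[0.481,0.901,0.08],"w":[0.562,3.848,0.78],"tip":[0.401,0.065,0.721],"effort":[1.684,-6.362,0.043]}
{"k":19,"q":[0.493,0.977,0.095],"w":[0.573,3.743,0.722],"tip":[0.433,0.062,0.689],"effort":[1.848,-7.318,0.029]}
{"k":20,"q":[0.504,1.051,0.109],"w":[0.572,3.617,0.652],"tip":[0.461,0.059,0.657],"effort":[1.967,-8.173,0.023]}
{"k":21,"q":[0.515,1.122,0.121],"w":[0.561,3.473,0.578],"tip":[0.486,0.055,0.624],"effort":[2.06,-8.924,0.022]}
{"k":22,"q":[0.527,1.19,0.132],"w":[0.545,3.314,0.506],"tip":[0.508,0.052,0.591],"effort":[2.139,-9.567,0.024]}
{"k":23,"q":[0.537,1.254,0.141],"w":[0.524,3.143,0.441],"tip":[0.527,0.048,0.558],"effort":[2.211,-10.099,0.026]}
{"k":24,"q":[0.547,1.315,0.149],"w":[0.502,2.962,0.387],"tip":[0.543,0.044,0.527],"effort":[2.278,-10.522,0.029]}
{"k":25,"q":[0.557,1.373,0.157],"w":[0.48,2.775,0.345],"tip":[0.556,0.04,0.497],"effort":[2.34,-10.839,0.032]}
{"k":26,"q":[0.567,1.426,0.163],"w":[0.458,2.585,0.316],"tip":[0.567,0.037,0.468],"effort":[2.393,-11.058,0.036]}
{"k":27,"q":[0.576,1.476,0.169],"w":[0.437,2.395,0.299],"tip":[0.576,0.033,0.441],"effort":[2.436,-11.184,0.039]}
{"k":28,"q":[0.584,1.522,0.175],"w":[0.418,2.207,0.293],"tip":[0.583,0.029,0.416],"effort":[2.464,-11.229,0.043]}
{"k":29,"q":[0.592,1.564,0.181],"w":[0.4,2.024,0.295],"tip":[0.588,0.025,0.393],"effort":[2.477,-11.203,0.049]}
{"k":30,"q":[0.6,1.603,0.187],"w":[0.384,1.846,0.304],"tip":[0.592,0.021,0.372],"effort":[2.473,-11.115,0.055]}
{"k":31,"q":[0.608,1.638,0.193],"w":[0.369,1.677,0.318],"tip":[0.595,0.018,0.353],"effort":[2.451,-10.978,0.063]}
{"k":32,"q":[0.615,1.67,0.2],"w":[0.356,1.516,0.335],"tip":[0.598,0.014,0.336],"effort":[2.414,-10.801,0.072]}
{"k":33,"q":[0.622,1.699,0.207],"w":[0.345,1.365,0.355],"tip":[0.599,0.011,0.32],"effort":[2.361,-10.595,0.083]}
{"k":34,"q":[0.629,1.725,0.214],"w":[0.335,1.225,0.375],"tip":[0.6,0.008,0.306],"effort":[2.296,-10.367,0.095]}
{"k":35,"q":[0.635,1.748,0.222],"w":[0.326,1.095,0.396],"tip":[0.6,0.006,0.294],"effort":[2.219,-10.125,0.107]}
{"k":36,"q":[0.642,1.769,0.23],"w":[0.318,0.975,0.415],"tip":[0.6,0.003,0.284],"effort":[2.134,-9.876,0.121]}
{"k":37,"q":[0.648,1.787,0.239],"w":[0.312,0.866,0.434],"tip":[0.6,0.001,0.274],"effort":[2.043,-9.626,0.135]}
{"k":38,"q":[0.654,1.803,0.247],"w":[0.306,0.767,0.452],"tip":[0.6,-0.001,0.266],"effort":[1.947,-9.379,0.149]}
{"k":39,"q":[0.66,1.818,0.257],"w":[0.3,0.678,0.468],"tip":[0.599,-0.003,0.259],"effort":[1.85,-9.138,0.163]}
{"k":40,"q":[0.666,1.831,0.266],"w":[0.295,0.598,0.482],"tip":[0.599,-0.004,0.253],"effort":[1.752,-8.907,0.177]}
{"k":41,"q":[0.672,1.842,0.276],"w":[0.291,0.526,0.495],"tip":[0.598,-0.006,0.248],"effort":[1.655,-8.686,0.189]}
{"k":42,"q":[0.678,1.852,0.286],"w":[0.286,0.463,0.505],"tip":[0.597,-0.007,0.243],"effort":[1.561,-8.478,0.201]}
{"k":43,"q":[0.684,1.861,0.296],"w":[0.282,0.407,0.514],"tip":[0.596,-0.008,0.24],"effort":[1.471,-8.284,0.212]}
{"k":44,"q":[0.689,1.868,0.307],"w":[0.279,0.357,0.522],"tip":[0.595,-0.009,0.237],"effort":[1.385,-8.103,0.222]}
{"k":45,"q":[0.695,1.875,0.317],"w":[0.275,0.314,0.528],"tip":[0.594,-0.01,0.234],"effort":[1.304,-7.937,0.231]}
{"k":46,"q":[0.7,1.881,0.328],"w":[0.271,0.277,0.533],"tip":[0.593,-0.01,0.232],"effort":[1.229,-7.784,0.238]}
{"k":47,"q":[0.706,1.886,0.338],"w":[0.267,0.244,0.536],"tip":[0.592,-0.011,0.23]}
{"summary": "final q (rad): 0.706 1.886 0.338"}


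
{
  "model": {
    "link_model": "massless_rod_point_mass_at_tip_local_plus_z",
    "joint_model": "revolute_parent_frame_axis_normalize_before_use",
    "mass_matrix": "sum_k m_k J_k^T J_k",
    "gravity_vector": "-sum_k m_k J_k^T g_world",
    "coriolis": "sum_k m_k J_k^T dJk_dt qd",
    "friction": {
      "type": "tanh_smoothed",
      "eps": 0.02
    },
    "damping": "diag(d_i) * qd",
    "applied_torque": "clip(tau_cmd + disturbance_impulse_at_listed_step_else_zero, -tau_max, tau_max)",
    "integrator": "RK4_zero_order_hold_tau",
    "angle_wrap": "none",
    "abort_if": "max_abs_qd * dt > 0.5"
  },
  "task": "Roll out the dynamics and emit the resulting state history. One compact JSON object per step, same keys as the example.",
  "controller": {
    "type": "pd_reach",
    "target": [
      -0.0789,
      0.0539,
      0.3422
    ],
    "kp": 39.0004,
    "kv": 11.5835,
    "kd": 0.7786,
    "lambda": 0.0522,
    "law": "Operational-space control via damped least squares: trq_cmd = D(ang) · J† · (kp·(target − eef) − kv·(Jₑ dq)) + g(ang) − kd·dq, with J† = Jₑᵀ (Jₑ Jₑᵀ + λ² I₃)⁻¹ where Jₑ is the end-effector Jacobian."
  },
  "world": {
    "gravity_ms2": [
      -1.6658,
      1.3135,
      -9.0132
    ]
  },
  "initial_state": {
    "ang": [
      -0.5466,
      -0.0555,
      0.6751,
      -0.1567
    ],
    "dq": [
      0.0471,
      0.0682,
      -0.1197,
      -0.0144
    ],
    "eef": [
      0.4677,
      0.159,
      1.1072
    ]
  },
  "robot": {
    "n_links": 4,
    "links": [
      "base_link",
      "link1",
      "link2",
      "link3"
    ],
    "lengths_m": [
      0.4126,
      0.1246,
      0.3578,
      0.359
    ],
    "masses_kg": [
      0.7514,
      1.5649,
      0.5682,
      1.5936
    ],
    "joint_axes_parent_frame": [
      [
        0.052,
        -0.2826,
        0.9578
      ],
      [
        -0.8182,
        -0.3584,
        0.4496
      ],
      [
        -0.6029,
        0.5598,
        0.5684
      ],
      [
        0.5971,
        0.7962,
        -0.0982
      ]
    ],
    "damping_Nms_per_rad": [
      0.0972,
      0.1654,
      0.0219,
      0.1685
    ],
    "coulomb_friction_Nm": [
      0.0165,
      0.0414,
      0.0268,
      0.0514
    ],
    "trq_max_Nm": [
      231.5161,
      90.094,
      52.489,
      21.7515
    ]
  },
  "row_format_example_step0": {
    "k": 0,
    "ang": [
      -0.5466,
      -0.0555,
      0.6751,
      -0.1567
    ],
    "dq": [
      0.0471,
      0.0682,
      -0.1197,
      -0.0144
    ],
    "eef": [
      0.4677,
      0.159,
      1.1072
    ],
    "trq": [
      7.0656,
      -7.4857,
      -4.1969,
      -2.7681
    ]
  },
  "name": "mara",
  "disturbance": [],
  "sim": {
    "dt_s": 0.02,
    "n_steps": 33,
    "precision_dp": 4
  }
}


{"k":1,"ang":[-0.5187,-0.0914,0.7174,-0.1765],"dq":[2.6975,-3.5784,4.2479,-1.8176],"eef":[0.4643,0.1598,1.1052],"trq":[2.7485,-4.8879,-7.1748,-0.9028]}
{"k":2,"ang":[-0.4648,-0.1596,0.7972,-0.2048],"dq":[2.7213,-3.2585,3.7473,-1.0207],"eef":[0.4584,0.1602,1.1011],"trq":[1.5193,-4.3384,-5.4399,-1.5535]}
{"k":3,"ang":[-0.4106,-0.2264,0.8735,-0.2269],"dq":[2.7127,-3.4324,3.8904,-1.1646],"eef":[0.4516,0.1605,1.0972],"trq":[0.6532,-3.6923,-4.721,-1.2945]}
{"k":4,"ang":[-0.3577,-0.2954,0.9517,-0.2512],"dq":[2.5919,-3.4788,3.9414,-1.2472],"eef":[0.444,0.1609,1.0931],"trq":[0.1341,-3.1553,-4.1268,-1.1769]}
{"k":5,"ang":[-0.3077,-0.3651,1.0313,-0.2773],"dq":[2.4098,-3.4968,4.0268,-1.3458],"eef":[0.4359,0.1614,1.0887],"trq":[-0.1179,-2.6412,-3.7249,-1.1156]}
{"k":6,"ang":[-0.262,-0.4348,1.1127,-0.3051],"dq":[2.1755,-3.4752,4.1317,-1.4267],"eef":[0.4276,0.1621,1.084],"trq":[-0.1337,-2.1383,-3.4506,-1.1295]}
{"k":7,"ang":[-0.2212,-0.5036,1.1964,-0.3342],"dq":[1.9035,-3.4142,4.2487,-1.4702],"eef":[0.4192,0.1631,1.079],"trq":[0.0438,-1.6544,-3.2639,-1.2155]}
{"k":8,"ang":[-0.1861,-0.5709,1.2825,-0.3636],"dq":[1.613,-3.3142,4.3613,-1.4564],"eef":[0.4107,0.1644,1.0738],"trq":[0.3576,-1.2184,-3.1315,-1.366]}
{"k":9,"ang":[-0.1567,-0.6358,1.3706,-0.3921],"dq":[1.3275,-3.1777,4.4462,-1.3714],"eef":[0.4022,0.166,1.0684],"trq":[0.738,-0.872,-3.0268,-1.5673]}
{"k":10,"ang":[-0.1328,-0.6977,1.4599,-0.418],"dq":[1.0717,-3.0095,4.4755,-1.2112],"eef":[0.3938,0.168,1.063],"trq":[1.1105,-0.6581,-2.9301,-1.7998]}
{"k":11,"ang":[-0.1135,-0.7561,1.5492,-0.4402],"dq":[0.8687,-2.8162,4.4228,-0.9839],"eef":[0.3854,0.1705,1.058],"trq":[1.4075,-0.6089,-2.8303,-2.04]}
{"k":12,"ang":[-0.0976,-0.8105,1.6366,-0.4573],"dq":[0.7363,-2.6085,4.273,-0.7084],"eef":[0.3768,0.1734,1.0535],"trq":[1.5795,-0.7362,-2.7269,-2.264]}
{"k":13,"ang":[-0.0836,-0.8609,1.7202,-0.4686],"dq":[0.6838,-2.4017,4.0303,-0.4095],"eef":[0.368,0.1769,1.0496],"trq":[1.6049,-1.0264,-2.6306,-2.4519]}
{"k":14,"ang":[-0.0699,-0.9073,1.7984,-0.474],"dq":[0.7107,-2.2153,3.721,-0.1088],"eef":[0.359,0.1808,1.0466],"trq":[1.4931,-1.4452,-2.5587,-2.5934]}
{"k":15,"ang":[-0.0553,-0.9504,1.8705,-0.4737],"dq":[0.7753,-2.0609,3.4068,0.1442],"eef":[0.3494,0.1851,1.0443],"trq":[1.2849,-1.9478,-2.5444,-2.646]}
{"k":16,"ang":[-0.0387,-0.9908,1.9359,-0.4683],"dq":[0.9244,-1.9496,3.0526,0.4131],"eef":[0.3394,0.1895,1.0428],"trq":[0.9958,-2.5016,-2.5373,-2.69]}
{"k":17,"ang":[-0.0185,-1.0298,1.9948,-0.4574],"dq":[1.1284,-1.9188,2.7444,0.6911],"eef":[0.3288,0.1939,1.042],"trq":[0.6831,-3.0692,-2.5899,-2.7269]}
{"k":18,"ang":[0.0063,-1.0688,2.0476,-0.4407],"dq":[1.3994,-1.9546,2.4424,0.9977],"eef":[0.3177,0.1982,1.0416],"trq":[0.3551,-3.6646,-2.6546,-2.7712]}
{"k":19,"ang":[0.037,-1.1095,2.0951,-0.4175],"dq":[1.719,-2.0829,2.2008,1.3363],"eef":[0.3061,0.2022,1.0415],"trq":[0.0161,-4.2604,-2.7669,-2.8193]}
{"k":20,"ang":[0.0748,-1.1534,2.1377,-0.3871],"dq":[2.1211,-2.2818,1.9475,1.7195],"eef":[0.2941,0.2057,1.0415],"trq":[-0.3958,-4.8491,-2.8663,-2.871]}
{"k":21,"ang":[0.1204,-1.2024,2.1766,-0.349],"dq":[2.5177,-2.5867,1.8245,2.1113],"eef":[0.2817,0.2085,1.0414],"trq":[-0.884,-5.3172,-3.0666,-2.8853]}
{"k":22,"ang":[0.1749,-1.2574,2.2118,-0.303],"dq":[3.0158,-2.8834,1.5683,2.4865],"eef":[0.2688,0.2105,1.0407],"trq":[-1.5646,-5.6398,-3.1491,-2.8412]}
{"k":23,"ang":[0.2359,-1.3196,2.2469,-0.2506],"dq":[3.1759,-3.3078,1.8054,2.7753],"eef":[0.2557,0.2116,1.0394],"trq":[-2.1202,-5.59,-3.6056,-2.7033]}
{"k":24,"ang":[0.3064,-1.3865,2.2756,-0.1936],"dq":[3.95,-3.3771,1.0027,2.9073],"eef":[0.2426,0.2116,1.0371],"trq":[-3.098,-5.5158,-3.1485,-2.4577]}
{"k":25,"ang":[0.372,-1.4614,2.3158,-0.1328],"dq":[2.7374,-4.0554,2.7847,3.2287],"eef":[0.2295,0.2107,1.0337],"trq":[-2.6236,-4.7919,-4.748,-2.4312]}
{"k":26,"ang":[0.4591,-1.533,2.3297,-0.0751],"dq":[5.8413,-3.2316,-1.0562,2.4614],"eef":[0.217,0.2092,1.0293],"trq":[-4.9634,-4.8759,-1.5061,-1.6141]}
{"k":27,"ang":[0.51,-1.6172,2.3867,-0.0064],"dq":[-0.2736,-4.9386,5.895,4.5417],"eef":[0.205,0.2073,1.0234],"trq":[-0.8109,-3.3844,-7.2734,-3.2149]}
{"k":28,"ang":[0.6099,-1.6898,2.3867,0.0446],"dq":[9.5796,-2.7153,-4.6958,0.4834],"eef":[0.1944,0.2054,1.0168],"trq":[-7.5304,-3.9575,2.1645,0.132]}
{"k":29,"ang":[0.6577,-1.7747,2.4387,0.1184],"dq":[-3.8355,-5.2752,8.3226,6.8632],"eef":[0.1845,0.2035,1.0081],"trq":[1.9311,-1.9208,-8.5407,-5.2615]}
{"k":30,"ang":[0.7315,-1.8536,2.4612,0.1787],"dq":[10.2222,-3.1565,-4.4907,-0.6923],"eef":[0.1758,0.202,0.9986],"trq":[-7.6861,-2.3118,3.1234,1.1699]}
{"k":31,"ang":[0.8056,-1.9328,2.4811,0.2371],"dq":[-1.9804,-4.3819,5.3147,6.3463],"eef":[0.1682,0.2009,0.988],"trq":[1.0998,-0.8402,-4.4762,-5.0655]}
{"k":32,"ang":[0.8465,-2.0118,2.5215,0.3129],"dq":[5.6004,-3.749,-0.6008,1.4297],"eef":[0.161,0.1999,0.9758],"trq":[-4.1707,-0.6644,1.0977,-0.6318]}
{"k":33,"ang":[0.9134,-2.0871,2.5387,0.3687],"dq":[1.3546,-3.6891,2.0086,4.0589],"eef":[0.1549,0.1996,0.9636]}


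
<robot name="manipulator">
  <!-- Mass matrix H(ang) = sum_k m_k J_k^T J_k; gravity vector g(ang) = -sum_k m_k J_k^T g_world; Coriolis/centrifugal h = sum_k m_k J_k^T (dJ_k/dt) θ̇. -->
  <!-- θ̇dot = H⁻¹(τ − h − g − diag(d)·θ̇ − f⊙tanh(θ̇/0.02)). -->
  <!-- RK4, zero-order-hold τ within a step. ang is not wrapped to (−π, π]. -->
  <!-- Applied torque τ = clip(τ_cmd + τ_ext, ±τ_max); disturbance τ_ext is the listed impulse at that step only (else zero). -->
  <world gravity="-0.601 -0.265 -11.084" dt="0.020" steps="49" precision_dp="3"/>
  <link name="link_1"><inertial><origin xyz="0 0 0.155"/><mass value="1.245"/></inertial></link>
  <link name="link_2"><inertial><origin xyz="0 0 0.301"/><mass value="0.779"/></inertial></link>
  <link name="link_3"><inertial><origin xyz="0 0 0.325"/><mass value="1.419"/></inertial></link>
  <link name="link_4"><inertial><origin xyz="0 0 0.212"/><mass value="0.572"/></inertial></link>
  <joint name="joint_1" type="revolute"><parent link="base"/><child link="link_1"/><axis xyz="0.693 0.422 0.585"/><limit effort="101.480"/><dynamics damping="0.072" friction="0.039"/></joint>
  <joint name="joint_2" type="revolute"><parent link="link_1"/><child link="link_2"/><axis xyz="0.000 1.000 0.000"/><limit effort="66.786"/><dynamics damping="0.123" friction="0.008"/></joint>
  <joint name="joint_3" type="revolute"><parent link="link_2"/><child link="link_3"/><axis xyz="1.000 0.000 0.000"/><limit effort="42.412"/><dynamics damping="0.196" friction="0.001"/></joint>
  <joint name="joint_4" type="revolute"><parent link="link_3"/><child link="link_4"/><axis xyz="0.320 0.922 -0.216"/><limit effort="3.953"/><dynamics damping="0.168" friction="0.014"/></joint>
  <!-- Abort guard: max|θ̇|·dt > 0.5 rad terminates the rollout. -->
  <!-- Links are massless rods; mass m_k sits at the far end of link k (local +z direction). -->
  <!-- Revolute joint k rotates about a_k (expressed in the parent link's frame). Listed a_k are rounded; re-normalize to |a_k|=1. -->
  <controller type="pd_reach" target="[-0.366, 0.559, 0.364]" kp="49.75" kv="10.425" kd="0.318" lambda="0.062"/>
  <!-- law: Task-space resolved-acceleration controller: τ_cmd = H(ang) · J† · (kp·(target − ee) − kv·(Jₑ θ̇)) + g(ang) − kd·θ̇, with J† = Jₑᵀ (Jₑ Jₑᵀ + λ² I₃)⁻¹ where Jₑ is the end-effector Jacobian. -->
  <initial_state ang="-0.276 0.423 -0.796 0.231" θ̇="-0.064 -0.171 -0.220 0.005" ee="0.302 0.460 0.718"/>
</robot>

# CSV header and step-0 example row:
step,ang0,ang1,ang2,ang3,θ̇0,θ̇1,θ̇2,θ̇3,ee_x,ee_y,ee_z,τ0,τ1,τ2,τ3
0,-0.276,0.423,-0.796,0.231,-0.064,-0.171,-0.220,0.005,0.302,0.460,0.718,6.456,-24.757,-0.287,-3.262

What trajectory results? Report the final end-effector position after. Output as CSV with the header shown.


step,ang0,ang1,ang2,ang3,θ̇0,θ̇1,θ̇2,θ̇3,ee_x,ee_y,ee_z,τ0,τ1,τ2,τ3
1,-0.258,0.410,-0.821,0.234,1.826,-1.111,-2.217,0.221,0.294,0.464,0.714,5.994,-19.163,1.661,-2.624
2,-0.211,0.382,-0.877,0.235,2.844,-1.684,-3.410,-0.128,0.274,0.470,0.706,5.036,-13.928,2.584,-1.907
3,-0.150,0.345,-0.952,0.228,3.199,-2.014,-4.040,-0.596,0.246,0.476,0.695,3.533,-9.885,3.135,-1.267
4,-0.087,0.303,-1.035,0.211,3.097,-2.218,-4.260,-1.043,0.212,0.481,0.682,1.914,-7.023,3.732,-0.716
5,-0.029,0.257,-1.120,0.187,2.723,-2.385,-4.192,-1.389,0.173,0.485,0.666,0.575,-5.066,4.525,-0.259
6,0.021,0.208,-1.201,0.157,2.216,-2.566,-3.929,-1.618,0.133,0.487,0.648,-0.261,-3.665,5.486,0.116
7,0.059,0.154,-1.276,0.123,1.673,-2.779,-3.538,-1.747,0.093,0.488,0.629,-0.550,-2.541,6.502,0.421
8,0.087,0.096,-1.341,0.088,1.156,-3.018,-3.065,-1.793,0.054,0.488,0.609,-0.356,-1.509,7.449,0.669
9,0.106,0.034,-1.397,0.052,0.698,-3.262,-2.547,-1.772,0.018,0.488,0.588,0.216,-0.469,8.222,0.867
10,0.116,-0.034,-1.443,0.017,0.315,-3.483,-2.009,-1.693,-0.017,0.488,0.567,1.058,0.618,8.759,1.022
11,0.119,-0.105,-1.478,-0.016,0.008,-3.655,-1.473,-1.563,-0.049,0.488,0.547,2.070,1.751,9.029,1.138
12,0.117,-0.179,-1.502,-0.045,-0.226,-3.757,-0.963,-1.386,-0.078,0.490,0.528,3.160,2.910,9.040,1.224
13,0.110,-0.254,-1.517,-0.071,-0.400,-3.776,-0.492,-1.177,-0.106,0.492,0.510,4.279,4.070,8.823,1.285
14,0.101,-0.329,-1.522,-0.092,-0.526,-3.710,-0.073,-0.951,-0.131,0.495,0.494,5.377,5.204,8.426,1.329
15,0.090,-0.402,-1.520,-0.109,-0.612,-3.568,0.282,-0.722,-0.155,0.499,0.480,6.417,6.290,7.907,1.363
16,0.077,-0.471,-1.512,-0.121,-0.667,-3.362,0.570,-0.506,-0.177,0.503,0.467,7.372,7.309,7.321,1.390
17,0.064,-0.536,-1.498,-0.130,-0.697,-3.111,0.789,-0.316,-0.199,0.508,0.455,8.227,8.247,6.719,1.416
18,0.050,-0.595,-1.481,-0.135,-0.708,-2.833,0.942,-0.160,-0.219,0.513,0.444,8.980,9.095,6.142,1.441
19,0.035,-0.649,-1.461,-0.137,-0.703,-2.543,1.036,-0.041,-0.238,0.518,0.435,9.630,9.846,5.619,1.466
20,0.022,-0.697,-1.440,-0.137,-0.686,-2.253,1.079,0.030,-0.256,0.522,0.426,10.190,10.507,5.168,1.498
21,0.008,-0.739,-1.418,-0.136,-0.658,-1.973,1.081,0.064,-0.272,0.527,0.417,10.663,11.070,4.795,1.530
22,-0.005,-0.776,-1.397,-0.134,-0.623,-1.711,1.049,0.084,-0.288,0.531,0.409,11.044,11.514,4.499,1.553
23,-0.017,-0.808,-1.377,-0.132,-0.582,-1.471,0.991,0.092,-0.302,0.534,0.401,11.342,11.851,4.274,1.567
24,-0.028,-0.835,-1.358,-0.131,-0.536,-1.255,0.916,0.091,-0.314,0.538,0.395,11.566,12.091,4.110,1.575
25,-0.038,-0.858,-1.340,-0.129,-0.488,-1.062,0.830,0.083,-0.325,0.541,0.388,11.722,12.244,3.998,1.577
26,-0.047,-0.878,-1.325,-0.127,-0.439,-0.891,0.739,0.073,-0.335,0.544,0.382,11.819,12.323,3.928,1.573
27,-0.056,-0.894,-1.311,-0.126,-0.391,-0.741,0.647,0.061,-0.343,0.546,0.377,11.866,12.338,3.890,1.564
28,-0.063,-0.907,-1.299,-0.125,-0.344,-0.609,0.557,0.050,-0.350,0.548,0.372,11.870,12.302,3.875,1.552
29,-0.069,-0.918,-1.288,-0.124,-0.299,-0.495,0.473,0.040,-0.356,0.550,0.368,11.839,12.226,3.879,1.536
30,-0.075,-0.927,-1.280,-0.123,-0.257,-0.396,0.395,0.031,-0.361,0.551,0.365,11.779,12.118,3.893,1.518
31,-0.080,-0.934,-1.273,-0.123,-0.219,-0.310,0.325,0.024,-0.365,0.553,0.362,11.698,11.988,3.916,1.498
32,-0.084,-0.940,-1.267,-0.122,-0.184,-0.236,0.263,0.020,-0.368,0.554,0.359,11.602,11.844,3.943,1.477
33,-0.087,-0.944,-1.262,-0.122,-0.153,-0.173,0.209,0.016,-0.370,0.555,0.357,11.495,11.691,3.972,1.456
34,-0.090,-0.947,-1.258,-0.122,-0.125,-0.120,0.162,0.014,-0.372,0.556,0.356,11.383,11.537,4.002,1.435
35,-0.092,-0.949,-1.255,-0.121,-0.101,-0.075,0.123,0.012,-0.373,0.556,0.355,11.268,11.384,4.032,1.416
36,-0.094,-0.950,-1.253,-0.121,-0.080,-0.037,0.090,0.011,-0.374,0.557,0.354,11.155,11.236,4.060,1.397
37,-0.095,-0.950,-1.252,-0.121,-0.062,-0.006,0.062,0.010,-0.375,0.557,0.353,11.044,11.096,4.087,1.380
38,-0.096,-0.950,-1.251,-0.121,-0.046,0.019,0.040,0.010,-0.375,0.558,0.353,10.938,10.965,4.112,1.364
39,-0.097,-0.950,-1.250,-0.121,-0.033,0.038,0.022,0.009,-0.375,0.558,0.353,10.839,10.845,4.135,1.349
40,-0.098,-0.949,-1.250,-0.120,-0.023,0.053,0.009,0.009,-0.375,0.558,0.353,10.748,10.736,4.157,1.337
41,-0.098,-0.947,-1.250,-0.120,-0.014,0.065,-0.001,0.008,-0.374,0.558,0.354,10.666,10.638,4.176,1.325
42,-0.098,-0.946,-1.250,-0.120,-0.008,0.074,-0.009,0.007,-0.374,0.559,0.354,10.594,10.550,4.194,1.315
43,-0.098,-0.945,-1.250,-0.120,-0.003,0.080,-0.013,0.007,-0.373,0.559,0.355,10.531,10.472,4.211,1.307
44,-0.098,-0.943,-1.250,-0.120,-0.000,0.084,-0.016,0.006,-0.373,0.559,0.355,10.477,10.404,4.226,1.299
45,-0.098,-0.941,-1.251,-0.120,0.002,0.086,-0.017,0.006,-0.372,0.559,0.356,10.431,10.344,4.240,1.293
46,-0.098,-0.939,-1.251,-0.120,0.004,0.086,-0.018,0.005,-0.372,0.559,0.356,10.392,10.293,4.253,1.287
47,-0.098,-0.938,-1.251,-0.120,0.005,0.085,-0.017,0.005,-0.371,0.559,0.357,10.359,10.250,4.266,1.283
48,-0.098,-0.936,-1.252,-0.119,0.005,0.083,-0.017,0.004,-0.371,0.559,0.358,10.332,10.213,4.278,1.279
49,-0.098,-0.934,-1.252,-0.119,0.005,0.080,-0.016,0.004,-0.370,0.559,0.358,,,,
# final ee position (m): -0.370 0.559 0.358
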